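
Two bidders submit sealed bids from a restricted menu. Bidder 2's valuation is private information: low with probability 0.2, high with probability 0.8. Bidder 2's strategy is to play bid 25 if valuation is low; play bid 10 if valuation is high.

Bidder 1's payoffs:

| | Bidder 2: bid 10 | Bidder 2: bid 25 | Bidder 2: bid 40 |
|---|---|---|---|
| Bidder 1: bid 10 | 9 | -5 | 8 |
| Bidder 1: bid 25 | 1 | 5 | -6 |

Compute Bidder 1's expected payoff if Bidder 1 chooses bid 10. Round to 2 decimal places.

6.20

Take the expectation over Bidder 2's valuation, weighting each type's action by its prior probability.
E[bid 10] = 0.2·(-5) + 0.8·9 = (-1) + 7.2 = 6.2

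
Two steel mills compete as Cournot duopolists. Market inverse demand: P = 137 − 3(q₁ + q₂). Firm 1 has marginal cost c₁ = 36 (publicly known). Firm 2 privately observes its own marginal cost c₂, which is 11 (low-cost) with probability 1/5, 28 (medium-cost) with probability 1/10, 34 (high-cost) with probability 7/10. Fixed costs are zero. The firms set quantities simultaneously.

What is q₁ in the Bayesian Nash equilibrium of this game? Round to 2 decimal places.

Type-c best response for Firm 2: q₂(c) = (137 − c)/6 − q₁/2.
Firm 1 maximizes expected profit; its first-order condition is 137 − 6q₁ − 3E[q₂] − 36 = 0.
Substituting E[q₂] and solving: E[c₂] = 28.8, so q₁ = (137 − 2·36 + 28.8)/9 = 10.4222.

10.42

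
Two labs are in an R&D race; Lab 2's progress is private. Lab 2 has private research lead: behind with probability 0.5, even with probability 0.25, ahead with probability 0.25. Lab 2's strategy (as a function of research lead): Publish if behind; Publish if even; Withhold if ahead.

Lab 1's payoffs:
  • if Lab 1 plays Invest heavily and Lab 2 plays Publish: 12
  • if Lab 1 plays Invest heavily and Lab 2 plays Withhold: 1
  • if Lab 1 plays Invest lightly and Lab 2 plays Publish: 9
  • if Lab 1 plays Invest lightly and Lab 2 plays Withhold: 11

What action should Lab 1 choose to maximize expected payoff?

Compute Lab 1's expected payoff for each action, taking the expectation over Lab 2's type.
E[Invest heavily] = 0.5·(12) + 0.25·(12) + 0.25·(1) = 9.25
E[Invest lightly] = 0.5·(9) + 0.25·(9) + 0.25·(11) = 9.5
Best response: Invest lightly (9.5 is the largest).

Invest lightly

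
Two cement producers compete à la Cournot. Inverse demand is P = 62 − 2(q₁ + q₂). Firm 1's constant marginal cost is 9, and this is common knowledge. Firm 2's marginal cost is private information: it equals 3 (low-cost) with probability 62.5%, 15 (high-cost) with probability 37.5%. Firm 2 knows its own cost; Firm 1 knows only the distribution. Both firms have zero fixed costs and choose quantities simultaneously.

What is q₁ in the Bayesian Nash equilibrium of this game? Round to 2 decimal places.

8.58

Type-c best response for Firm 2: q₂(c) = (62 − c)/4 − q₁/2.
Firm 1 maximizes expected profit; its first-order condition is 62 − 4q₁ − 2E[q₂] − 9 = 0.
Substituting E[q₂] and solving: E[c₂] = 7.5, so q₁ = (62 − 2·9 + 7.5)/6 = 8.58333.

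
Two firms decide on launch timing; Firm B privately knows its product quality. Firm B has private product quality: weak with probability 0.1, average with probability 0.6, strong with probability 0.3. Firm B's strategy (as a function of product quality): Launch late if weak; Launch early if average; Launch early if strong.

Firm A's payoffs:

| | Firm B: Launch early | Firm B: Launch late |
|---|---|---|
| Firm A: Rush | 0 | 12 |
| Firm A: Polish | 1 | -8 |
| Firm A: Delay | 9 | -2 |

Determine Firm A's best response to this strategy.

E[Rush] = 0.1·(12) + 0.6·(0) + 0.3·(0) = 1.2
E[Polish] = 0.1·(-8) + 0.6·(1) + 0.3·(1) = 0.1
E[Delay] = 0.1·(-2) + 0.6·(9) + 0.3·(9) = 7.9
Best response: Delay (7.9 is the largest).

Delay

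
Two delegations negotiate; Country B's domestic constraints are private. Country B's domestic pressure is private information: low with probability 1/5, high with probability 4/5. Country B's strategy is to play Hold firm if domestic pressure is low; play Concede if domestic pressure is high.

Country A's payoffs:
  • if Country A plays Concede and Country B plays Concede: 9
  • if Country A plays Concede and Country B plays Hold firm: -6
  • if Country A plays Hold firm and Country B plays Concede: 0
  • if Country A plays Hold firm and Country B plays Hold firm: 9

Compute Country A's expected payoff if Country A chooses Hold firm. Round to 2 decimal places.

E[Hold firm] = 1/5·9 + 4/5·0 = 9/5 + 0 = 9/5

1.80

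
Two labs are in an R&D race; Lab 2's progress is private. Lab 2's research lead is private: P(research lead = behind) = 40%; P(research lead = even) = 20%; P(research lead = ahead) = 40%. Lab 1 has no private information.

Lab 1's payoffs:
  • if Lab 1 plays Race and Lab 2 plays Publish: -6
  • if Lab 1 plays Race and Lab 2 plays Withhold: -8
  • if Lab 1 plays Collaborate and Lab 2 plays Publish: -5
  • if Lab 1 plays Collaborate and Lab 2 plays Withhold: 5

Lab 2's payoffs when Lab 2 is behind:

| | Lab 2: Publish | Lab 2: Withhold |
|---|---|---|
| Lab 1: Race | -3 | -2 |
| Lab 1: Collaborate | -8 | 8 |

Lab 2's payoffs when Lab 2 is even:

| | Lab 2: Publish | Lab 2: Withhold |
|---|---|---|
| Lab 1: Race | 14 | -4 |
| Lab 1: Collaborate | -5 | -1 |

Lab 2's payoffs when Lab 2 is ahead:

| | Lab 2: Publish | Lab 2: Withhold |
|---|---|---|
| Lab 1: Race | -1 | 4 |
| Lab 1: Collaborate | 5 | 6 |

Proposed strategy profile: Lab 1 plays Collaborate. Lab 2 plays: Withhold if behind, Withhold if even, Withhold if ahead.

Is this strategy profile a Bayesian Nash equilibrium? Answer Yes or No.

A profile is a BNE iff every type of every player is best-responding given beliefs about the other side.
Lab 1 plays Collaborate: E[Collaborate] = 0.4·(5) + 0.2·(5) + 0.4·(5) = 5; E[Race] = -8. Best-responding. ✓
Lab 2 (research lead behind), facing Collaborate: Publish gives -8, Withhold gives 8. Proposed Withhold is best. ✓
Lab 2 (research lead even), facing Collaborate: Publish gives -5, Withhold gives -1. Proposed Withhold is best. ✓
Lab 2 (research lead ahead), facing Collaborate: Publish gives 5, Withhold gives 6. Proposed Withhold is best. ✓

Yes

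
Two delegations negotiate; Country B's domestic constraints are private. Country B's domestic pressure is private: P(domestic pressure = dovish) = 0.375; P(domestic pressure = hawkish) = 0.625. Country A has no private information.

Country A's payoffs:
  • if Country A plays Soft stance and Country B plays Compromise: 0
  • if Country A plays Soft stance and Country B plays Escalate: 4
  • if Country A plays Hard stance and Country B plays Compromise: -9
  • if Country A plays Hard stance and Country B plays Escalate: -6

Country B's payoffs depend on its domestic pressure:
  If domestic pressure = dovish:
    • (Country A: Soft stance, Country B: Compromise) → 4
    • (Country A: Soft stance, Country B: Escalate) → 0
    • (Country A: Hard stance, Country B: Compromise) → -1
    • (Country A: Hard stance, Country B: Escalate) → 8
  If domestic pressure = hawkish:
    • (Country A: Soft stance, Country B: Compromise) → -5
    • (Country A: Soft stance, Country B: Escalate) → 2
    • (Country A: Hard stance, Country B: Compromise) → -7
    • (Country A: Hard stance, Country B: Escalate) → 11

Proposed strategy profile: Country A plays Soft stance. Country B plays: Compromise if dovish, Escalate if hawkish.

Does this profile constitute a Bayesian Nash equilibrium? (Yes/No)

Yes

A profile is a BNE iff every type of every player is best-responding given beliefs about the other side.
Country A plays Soft stance: E[Soft stance] = 0.375·(0) + 0.625·(4) = 2.5; E[Hard stance] = -7.125. Best-responding. ✓
Country B (domestic pressure dovish), facing Soft stance: Compromise gives 4, Escalate gives 0. Proposed Compromise is best. ✓
Country B (domestic pressure hawkish), facing Soft stance: Compromise gives -5, Escalate gives 2. Proposed Escalate is best. ✓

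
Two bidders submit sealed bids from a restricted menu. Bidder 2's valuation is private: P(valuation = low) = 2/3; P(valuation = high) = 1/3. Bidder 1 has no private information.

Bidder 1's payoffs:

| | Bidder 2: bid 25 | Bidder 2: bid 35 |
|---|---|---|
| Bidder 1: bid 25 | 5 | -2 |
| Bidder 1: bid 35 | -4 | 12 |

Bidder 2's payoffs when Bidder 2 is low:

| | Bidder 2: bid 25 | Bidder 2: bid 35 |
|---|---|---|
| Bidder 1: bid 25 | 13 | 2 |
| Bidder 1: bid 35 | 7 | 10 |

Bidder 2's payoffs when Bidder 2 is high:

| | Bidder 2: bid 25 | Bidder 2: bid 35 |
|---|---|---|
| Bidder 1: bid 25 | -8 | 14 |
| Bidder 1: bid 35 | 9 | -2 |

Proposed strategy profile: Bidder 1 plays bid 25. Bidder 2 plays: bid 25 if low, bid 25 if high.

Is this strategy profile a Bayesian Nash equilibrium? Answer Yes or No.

No

Bidder 1 plays bid 25: E[bid 25] = 2/3·(5) + 1/3·(5) = 5; E[bid 35] = -4. Best-responding. ✓
Bidder 2 (valuation low), facing bid 25: bid 25 gives 13, bid 35 gives 2. Proposed bid 25 is best. ✓
Bidder 2 (valuation high), facing bid 25: bid 25 gives -8, bid 35 gives 14. Proposed bid 25 is not best — profitable deviation exists. ✗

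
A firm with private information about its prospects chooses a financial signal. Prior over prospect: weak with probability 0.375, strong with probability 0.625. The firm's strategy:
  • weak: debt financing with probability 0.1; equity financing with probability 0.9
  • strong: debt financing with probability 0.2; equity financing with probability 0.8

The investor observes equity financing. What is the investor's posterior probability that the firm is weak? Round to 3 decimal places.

0.403

P(equity financing) = 0.375·0.9 + 0.625·0.8 = 0.8375
P(weak | equity financing) = (0.375·0.9) / 0.8375 = 0.3375 / 0.8375 = 0.402985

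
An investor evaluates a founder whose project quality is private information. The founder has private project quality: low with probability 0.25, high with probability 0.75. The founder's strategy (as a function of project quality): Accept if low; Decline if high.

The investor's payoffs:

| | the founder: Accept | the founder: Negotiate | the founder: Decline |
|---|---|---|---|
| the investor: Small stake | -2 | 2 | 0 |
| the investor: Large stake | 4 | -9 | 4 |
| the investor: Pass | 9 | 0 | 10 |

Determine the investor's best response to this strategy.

Pass

Compute the investor's expected payoff for each action, taking the expectation over the founder's type.
E[Small stake] = 0.25·(-2) + 0.75·(0) = -0.5
E[Large stake] = 0.25·(4) + 0.75·(4) = 4
E[Pass] = 0.25·(9) + 0.75·(10) = 9.75
Best response: Pass (9.75 is the largest).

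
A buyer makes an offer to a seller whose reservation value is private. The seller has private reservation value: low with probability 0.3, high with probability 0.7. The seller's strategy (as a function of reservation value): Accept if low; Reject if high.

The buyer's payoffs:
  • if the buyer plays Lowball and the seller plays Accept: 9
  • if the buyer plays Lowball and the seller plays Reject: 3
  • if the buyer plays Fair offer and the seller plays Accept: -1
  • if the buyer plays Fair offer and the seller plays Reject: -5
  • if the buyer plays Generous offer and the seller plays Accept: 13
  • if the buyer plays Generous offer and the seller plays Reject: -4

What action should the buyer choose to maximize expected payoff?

E[Lowball] = 0.3·(9) + 0.7·(3) = 4.8
E[Fair offer] = 0.3·(-1) + 0.7·(-5) = -3.8
E[Generous offer] = 0.3·(13) + 0.7·(-4) = 1.1
Best response: Lowball (4.8 is the largest).

Lowball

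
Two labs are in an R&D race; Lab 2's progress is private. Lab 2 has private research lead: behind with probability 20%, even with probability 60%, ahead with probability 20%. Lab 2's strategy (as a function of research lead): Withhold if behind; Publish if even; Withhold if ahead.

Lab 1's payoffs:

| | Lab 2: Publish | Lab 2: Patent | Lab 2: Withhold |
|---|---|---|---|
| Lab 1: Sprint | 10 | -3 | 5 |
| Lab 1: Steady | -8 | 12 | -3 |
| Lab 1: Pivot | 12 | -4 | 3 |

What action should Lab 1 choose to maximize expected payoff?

E[Sprint] = 0.2·(5) + 0.6·(10) + 0.2·(5) = 8
E[Steady] = 0.2·(-3) + 0.6·(-8) + 0.2·(-3) = -6
E[Pivot] = 0.2·(3) + 0.6·(12) + 0.2·(3) = 8.4
Best response: Pivot (8.4 is the largest).

Pivot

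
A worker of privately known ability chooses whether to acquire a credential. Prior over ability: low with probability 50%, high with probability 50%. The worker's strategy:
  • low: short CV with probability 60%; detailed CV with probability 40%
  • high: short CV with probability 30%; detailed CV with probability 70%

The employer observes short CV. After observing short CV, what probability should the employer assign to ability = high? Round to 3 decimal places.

P(short CV) = 0.5·0.6 + 0.5·0.3 = 0.45
P(high | short CV) = (0.5·0.3) / 0.45 = 0.15 / 0.45 = 0.333333

0.333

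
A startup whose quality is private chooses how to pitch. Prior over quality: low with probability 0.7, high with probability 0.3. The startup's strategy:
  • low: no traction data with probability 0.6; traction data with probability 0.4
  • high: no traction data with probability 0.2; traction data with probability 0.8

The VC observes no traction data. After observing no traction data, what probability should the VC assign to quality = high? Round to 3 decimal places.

0.125

P(no traction data) = 0.7·0.6 + 0.3·0.2 = 0.48
P(high | no traction data) = (0.3·0.2) / 0.48 = 0.06 / 0.48 = 0.125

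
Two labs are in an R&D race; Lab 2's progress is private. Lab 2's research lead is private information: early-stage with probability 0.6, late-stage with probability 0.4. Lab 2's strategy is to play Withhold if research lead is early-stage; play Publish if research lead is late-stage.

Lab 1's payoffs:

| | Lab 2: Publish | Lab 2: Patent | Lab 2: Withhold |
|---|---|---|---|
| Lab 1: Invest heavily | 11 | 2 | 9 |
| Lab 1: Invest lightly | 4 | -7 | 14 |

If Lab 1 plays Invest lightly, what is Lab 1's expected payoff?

10

E[Invest lightly] = 0.6·14 + 0.4·4 = 8.4 + 1.6 = 10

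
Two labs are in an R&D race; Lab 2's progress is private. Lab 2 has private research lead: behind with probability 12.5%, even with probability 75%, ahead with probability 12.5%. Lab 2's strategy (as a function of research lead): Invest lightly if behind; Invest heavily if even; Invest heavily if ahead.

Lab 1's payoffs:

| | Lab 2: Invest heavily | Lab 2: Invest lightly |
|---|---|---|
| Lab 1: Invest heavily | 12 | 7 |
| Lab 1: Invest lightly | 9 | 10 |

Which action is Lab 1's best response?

Invest heavily

E[Invest heavily] = 0.125·(7) + 0.75·(12) + 0.125·(12) = 11.375
E[Invest lightly] = 0.125·(10) + 0.75·(9) + 0.125·(9) = 9.125
Best response: Invest heavily (11.375 is the largest).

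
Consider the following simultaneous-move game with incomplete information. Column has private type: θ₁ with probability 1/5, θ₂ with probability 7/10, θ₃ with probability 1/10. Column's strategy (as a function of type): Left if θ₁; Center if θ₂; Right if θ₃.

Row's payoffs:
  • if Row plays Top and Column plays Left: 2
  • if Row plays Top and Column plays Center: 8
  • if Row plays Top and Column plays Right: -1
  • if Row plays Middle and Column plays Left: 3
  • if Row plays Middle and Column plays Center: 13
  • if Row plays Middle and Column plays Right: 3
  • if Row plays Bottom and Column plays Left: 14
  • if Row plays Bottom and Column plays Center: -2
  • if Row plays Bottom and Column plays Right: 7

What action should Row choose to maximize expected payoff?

Middle

E[Top] = 1/5·(2) + 7/10·(8) + 1/10·(-1) = 59/10
E[Middle] = 1/5·(3) + 7/10·(13) + 1/10·(3) = 10
E[Bottom] = 1/5·(14) + 7/10·(-2) + 1/10·(7) = 21/10
Best response: Middle (10 is the largest).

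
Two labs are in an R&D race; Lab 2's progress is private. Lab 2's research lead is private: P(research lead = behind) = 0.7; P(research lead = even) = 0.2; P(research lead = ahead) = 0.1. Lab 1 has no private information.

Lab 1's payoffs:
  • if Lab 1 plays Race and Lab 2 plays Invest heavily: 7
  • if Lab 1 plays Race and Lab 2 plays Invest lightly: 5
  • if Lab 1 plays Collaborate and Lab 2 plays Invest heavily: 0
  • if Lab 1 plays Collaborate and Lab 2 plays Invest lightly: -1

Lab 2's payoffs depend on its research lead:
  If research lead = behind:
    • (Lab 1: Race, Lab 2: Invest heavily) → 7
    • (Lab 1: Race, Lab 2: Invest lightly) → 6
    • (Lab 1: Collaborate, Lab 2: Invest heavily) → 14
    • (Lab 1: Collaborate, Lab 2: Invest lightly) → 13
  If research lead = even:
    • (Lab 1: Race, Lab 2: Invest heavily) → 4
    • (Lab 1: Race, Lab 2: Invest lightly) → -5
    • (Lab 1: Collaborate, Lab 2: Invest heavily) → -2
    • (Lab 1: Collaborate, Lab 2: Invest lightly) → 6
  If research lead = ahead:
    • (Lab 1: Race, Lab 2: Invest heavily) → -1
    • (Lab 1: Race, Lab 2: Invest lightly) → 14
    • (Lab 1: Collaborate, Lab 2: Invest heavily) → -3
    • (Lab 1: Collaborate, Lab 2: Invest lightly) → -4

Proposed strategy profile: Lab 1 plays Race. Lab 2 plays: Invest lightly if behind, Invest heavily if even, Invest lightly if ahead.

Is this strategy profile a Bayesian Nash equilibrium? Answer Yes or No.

Lab 1 plays Race: E[Race] = 0.7·(5) + 0.2·(7) + 0.1·(5) = 5.4; E[Collaborate] = -0.8. Best-responding. ✓
Lab 2 (research lead behind), facing Race: Invest heavily gives 7, Invest lightly gives 6. Proposed Invest lightly is not best — profitable deviation exists. ✗
Lab 2 (research lead even), facing Race: Invest heavily gives 4, Invest lightly gives -5. Proposed Invest heavily is best. ✓
Lab 2 (research lead ahead), facing Race: Invest heavily gives -1, Invest lightly gives 14. Proposed Invest lightly is best. ✓

No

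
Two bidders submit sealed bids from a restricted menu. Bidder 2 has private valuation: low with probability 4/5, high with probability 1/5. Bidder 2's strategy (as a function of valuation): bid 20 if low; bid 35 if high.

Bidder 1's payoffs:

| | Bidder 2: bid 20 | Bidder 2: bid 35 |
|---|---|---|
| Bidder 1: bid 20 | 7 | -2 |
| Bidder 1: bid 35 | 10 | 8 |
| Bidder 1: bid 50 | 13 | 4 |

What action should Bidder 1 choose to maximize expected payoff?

E[bid 20] = 4/5·(7) + 1/5·(-2) = 26/5
E[bid 35] = 4/5·(10) + 1/5·(8) = 48/5
E[bid 50] = 4/5·(13) + 1/5·(4) = 56/5
Best response: bid 50 (56/5 is the largest).

bid 50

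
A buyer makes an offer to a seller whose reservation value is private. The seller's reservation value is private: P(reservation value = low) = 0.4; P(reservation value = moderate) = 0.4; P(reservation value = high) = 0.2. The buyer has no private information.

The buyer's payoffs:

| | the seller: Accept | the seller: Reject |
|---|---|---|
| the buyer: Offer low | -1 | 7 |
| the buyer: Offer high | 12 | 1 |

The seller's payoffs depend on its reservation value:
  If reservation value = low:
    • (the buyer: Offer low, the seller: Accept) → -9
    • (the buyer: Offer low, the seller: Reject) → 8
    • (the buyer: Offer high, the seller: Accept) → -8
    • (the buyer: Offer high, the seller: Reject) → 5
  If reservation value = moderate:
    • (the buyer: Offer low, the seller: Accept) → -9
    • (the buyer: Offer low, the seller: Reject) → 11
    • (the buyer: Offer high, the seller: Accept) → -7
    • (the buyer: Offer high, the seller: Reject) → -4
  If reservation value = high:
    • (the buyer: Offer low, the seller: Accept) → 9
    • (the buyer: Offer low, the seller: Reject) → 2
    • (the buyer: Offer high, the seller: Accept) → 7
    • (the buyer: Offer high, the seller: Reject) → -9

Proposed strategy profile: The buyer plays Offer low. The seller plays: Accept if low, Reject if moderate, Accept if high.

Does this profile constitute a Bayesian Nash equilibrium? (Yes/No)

The buyer plays Offer low: E[Offer low] = 0.4·(-1) + 0.4·(7) + 0.2·(-1) = 2.2; E[Offer high] = 7.6. Not best-responding. ✗
The seller (reservation value low), facing Offer low: Accept gives -9, Reject gives 8. Proposed Accept is not best — profitable deviation exists. ✗
The seller (reservation value moderate), facing Offer low: Accept gives -9, Reject gives 11. Proposed Reject is best. ✓
The seller (reservation value high), facing Offer low: Accept gives 9, Reject gives 2. Proposed Accept is best. ✓

No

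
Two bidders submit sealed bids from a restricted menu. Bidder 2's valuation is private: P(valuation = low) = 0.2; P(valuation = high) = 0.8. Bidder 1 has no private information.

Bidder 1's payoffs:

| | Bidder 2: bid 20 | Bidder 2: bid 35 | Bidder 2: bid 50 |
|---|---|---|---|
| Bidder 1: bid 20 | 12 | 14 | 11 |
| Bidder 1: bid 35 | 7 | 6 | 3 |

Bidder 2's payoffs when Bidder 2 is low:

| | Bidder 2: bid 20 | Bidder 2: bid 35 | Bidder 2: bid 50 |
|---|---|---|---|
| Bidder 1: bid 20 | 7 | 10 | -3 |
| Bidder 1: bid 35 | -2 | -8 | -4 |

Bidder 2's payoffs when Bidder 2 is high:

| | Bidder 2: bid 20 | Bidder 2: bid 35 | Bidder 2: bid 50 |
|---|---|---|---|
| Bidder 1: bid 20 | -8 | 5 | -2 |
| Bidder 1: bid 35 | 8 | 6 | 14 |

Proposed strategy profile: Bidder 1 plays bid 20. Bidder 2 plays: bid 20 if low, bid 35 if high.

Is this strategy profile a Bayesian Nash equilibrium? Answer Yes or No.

Bidder 1 plays bid 20: E[bid 20] = 0.2·(12) + 0.8·(14) = 13.6; E[bid 35] = 6.2. Best-responding. ✓
Bidder 2 (valuation low), facing bid 20: bid 20 gives 7, bid 35 gives 10, bid 50 gives -3. Proposed bid 20 is not best — profitable deviation exists. ✗
Bidder 2 (valuation high), facing bid 20: bid 20 gives -8, bid 35 gives 5, bid 50 gives -2. Proposed bid 35 is best. ✓

No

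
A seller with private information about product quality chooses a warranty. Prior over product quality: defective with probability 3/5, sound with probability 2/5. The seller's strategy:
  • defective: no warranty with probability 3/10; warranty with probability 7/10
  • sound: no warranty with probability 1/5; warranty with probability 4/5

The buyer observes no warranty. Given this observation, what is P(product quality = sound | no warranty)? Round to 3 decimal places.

0.308

Apply Bayes' rule using the sender's strategy as the likelihood.
P(no warranty) = (3/5)·(3/10) + (2/5)·(1/5) = 13/50
P(sound | no warranty) = ((2/5)·(1/5)) / (13/50) = (2/25) / (13/50) = 4/13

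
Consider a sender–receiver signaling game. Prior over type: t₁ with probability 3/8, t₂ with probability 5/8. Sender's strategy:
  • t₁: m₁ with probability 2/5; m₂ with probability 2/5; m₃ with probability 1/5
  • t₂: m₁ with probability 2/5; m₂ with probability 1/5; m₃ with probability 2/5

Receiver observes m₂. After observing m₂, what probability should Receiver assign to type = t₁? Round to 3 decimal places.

0.545

Apply Bayes' rule using the sender's strategy as the likelihood.
P(m₂) = (3/8)·(2/5) + (5/8)·(1/5) = 11/40
P(t₁ | m₂) = ((3/8)·(2/5)) / (11/40) = (3/20) / (11/40) = 6/11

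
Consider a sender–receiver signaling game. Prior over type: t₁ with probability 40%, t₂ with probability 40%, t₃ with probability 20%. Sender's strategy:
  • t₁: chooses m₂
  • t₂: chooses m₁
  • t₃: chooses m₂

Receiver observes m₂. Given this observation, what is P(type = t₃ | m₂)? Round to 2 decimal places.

0.33

P(m₂) = 0.4·1 + 0.4·0 + 0.2·1 = 0.6
P(t₃ | m₂) = (0.2·1) / 0.6 = 0.2 / 0.6 = 0.333333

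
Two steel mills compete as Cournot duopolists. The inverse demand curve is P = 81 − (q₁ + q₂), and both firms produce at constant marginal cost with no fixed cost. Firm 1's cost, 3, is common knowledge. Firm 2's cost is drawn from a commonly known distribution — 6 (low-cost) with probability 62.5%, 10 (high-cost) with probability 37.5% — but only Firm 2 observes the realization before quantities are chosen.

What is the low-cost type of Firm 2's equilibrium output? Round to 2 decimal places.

23.75

Type-c best response for Firm 2: q₂(c) = (81 − c)/2 − q₁/2.
Firm 1 maximizes expected profit; its first-order condition is 81 − 2q₁ − E[q₂] − 3 = 0.
Substituting E[q₂] and solving: E[c₂] = 7.5, so q₁ = (81 − 2·3 + 7.5)/3 = 27.5.
q₂(low-cost) = (81 − 6 − 27.5)/2 = 23.75.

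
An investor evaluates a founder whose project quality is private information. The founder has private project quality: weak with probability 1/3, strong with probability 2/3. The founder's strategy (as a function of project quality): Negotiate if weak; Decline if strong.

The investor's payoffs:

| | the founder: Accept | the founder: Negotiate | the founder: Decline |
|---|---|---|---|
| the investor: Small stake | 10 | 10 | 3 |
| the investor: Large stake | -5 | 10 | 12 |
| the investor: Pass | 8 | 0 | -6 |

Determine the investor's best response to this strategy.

Compute the investor's expected payoff for each action, taking the expectation over the founder's type.
E[Small stake] = 1/3·(10) + 2/3·(3) = 16/3
E[Large stake] = 1/3·(10) + 2/3·(12) = 34/3
E[Pass] = 1/3·(0) + 2/3·(-6) = -4
Best response: Large stake (34/3 is the largest).

Large stake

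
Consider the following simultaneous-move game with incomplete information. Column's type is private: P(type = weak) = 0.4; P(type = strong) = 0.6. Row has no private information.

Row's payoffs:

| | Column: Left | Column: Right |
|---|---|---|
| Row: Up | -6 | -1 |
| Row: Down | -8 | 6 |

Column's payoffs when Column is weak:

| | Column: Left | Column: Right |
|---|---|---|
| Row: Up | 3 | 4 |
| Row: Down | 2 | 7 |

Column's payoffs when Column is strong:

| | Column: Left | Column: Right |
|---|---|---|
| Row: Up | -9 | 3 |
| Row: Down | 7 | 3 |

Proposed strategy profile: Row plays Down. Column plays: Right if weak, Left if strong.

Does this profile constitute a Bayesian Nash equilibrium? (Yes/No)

Yes

Row plays Down: E[Down] = 0.4·(6) + 0.6·(-8) = -2.4; E[Up] = -4. Best-responding. ✓
Column (type weak), facing Down: Left gives 2, Right gives 7. Proposed Right is best. ✓
Column (type strong), facing Down: Left gives 7, Right gives 3. Proposed Left is best. ✓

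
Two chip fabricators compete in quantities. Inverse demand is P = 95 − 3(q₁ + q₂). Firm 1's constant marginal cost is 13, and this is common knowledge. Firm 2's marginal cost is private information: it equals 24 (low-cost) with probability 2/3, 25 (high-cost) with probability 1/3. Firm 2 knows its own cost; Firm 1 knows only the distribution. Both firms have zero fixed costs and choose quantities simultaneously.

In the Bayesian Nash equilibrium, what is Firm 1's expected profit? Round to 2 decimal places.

Type-c best response for Firm 2: q₂(c) = (95 − c)/6 − q₁/2.
Firm 1 maximizes expected profit; its first-order condition is 95 − 6q₁ − 3E[q₂] − 13 = 0.
Substituting E[q₂] and solving: E[c₂] = 24.3333, so q₁ = (95 − 2·13 + 24.3333)/9 = 10.3704.
E[P] = 95 − 3·(q₁ + E[q₂]) = 44.1111; Firm 1's expected profit = (E[P] − 13)·q₁ = (44.1111 − 13)·10.3704 = 322.634.

322.63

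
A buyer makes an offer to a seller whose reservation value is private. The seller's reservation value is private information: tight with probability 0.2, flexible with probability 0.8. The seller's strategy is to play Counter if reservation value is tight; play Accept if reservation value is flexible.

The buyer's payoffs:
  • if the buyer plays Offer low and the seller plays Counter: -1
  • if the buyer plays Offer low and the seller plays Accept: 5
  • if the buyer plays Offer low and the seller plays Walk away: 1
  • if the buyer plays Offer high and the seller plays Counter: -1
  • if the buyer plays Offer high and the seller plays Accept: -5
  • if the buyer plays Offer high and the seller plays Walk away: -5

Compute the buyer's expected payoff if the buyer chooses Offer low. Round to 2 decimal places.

E[Offer low] = 0.2·(-1) + 0.8·5 = (-0.2) + 4 = 3.8

3.80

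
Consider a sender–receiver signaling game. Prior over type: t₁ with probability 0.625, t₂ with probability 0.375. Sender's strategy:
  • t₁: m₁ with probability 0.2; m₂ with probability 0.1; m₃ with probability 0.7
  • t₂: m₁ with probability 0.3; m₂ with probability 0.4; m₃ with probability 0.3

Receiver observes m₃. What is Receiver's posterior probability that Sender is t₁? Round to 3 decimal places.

0.795

P(m₃) = 0.625·0.7 + 0.375·0.3 = 0.55
P(t₁ | m₃) = (0.625·0.7) / 0.55 = 0.4375 / 0.55 = 0.795455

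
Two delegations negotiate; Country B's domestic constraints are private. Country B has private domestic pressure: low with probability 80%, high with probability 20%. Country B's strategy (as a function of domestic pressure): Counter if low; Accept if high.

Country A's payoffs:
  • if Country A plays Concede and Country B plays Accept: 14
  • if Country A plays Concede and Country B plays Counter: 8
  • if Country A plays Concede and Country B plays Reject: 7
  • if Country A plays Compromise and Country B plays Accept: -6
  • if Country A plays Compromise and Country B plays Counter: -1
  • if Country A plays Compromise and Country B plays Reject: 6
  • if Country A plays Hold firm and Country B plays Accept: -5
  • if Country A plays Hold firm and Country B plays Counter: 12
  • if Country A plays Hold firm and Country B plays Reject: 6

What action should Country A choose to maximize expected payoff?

E[Concede] = 0.8·(8) + 0.2·(14) = 9.2
E[Compromise] = 0.8·(-1) + 0.2·(-6) = -2
E[Hold firm] = 0.8·(12) + 0.2·(-5) = 8.6
Best response: Concede (9.2 is the largest).

Concede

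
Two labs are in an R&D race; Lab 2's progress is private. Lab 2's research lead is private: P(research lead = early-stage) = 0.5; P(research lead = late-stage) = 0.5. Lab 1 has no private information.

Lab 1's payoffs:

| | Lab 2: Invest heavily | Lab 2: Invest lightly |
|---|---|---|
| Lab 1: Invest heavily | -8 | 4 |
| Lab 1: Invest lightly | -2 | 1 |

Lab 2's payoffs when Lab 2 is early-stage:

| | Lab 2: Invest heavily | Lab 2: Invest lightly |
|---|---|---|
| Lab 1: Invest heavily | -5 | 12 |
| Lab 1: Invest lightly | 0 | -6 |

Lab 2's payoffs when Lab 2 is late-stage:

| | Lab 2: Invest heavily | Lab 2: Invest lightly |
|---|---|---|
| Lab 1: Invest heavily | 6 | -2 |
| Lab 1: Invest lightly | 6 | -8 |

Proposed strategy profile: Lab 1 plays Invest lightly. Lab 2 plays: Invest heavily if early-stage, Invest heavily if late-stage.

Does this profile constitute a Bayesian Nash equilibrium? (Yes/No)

Yes

Lab 1 plays Invest lightly: E[Invest lightly] = 0.5·(-2) + 0.5·(-2) = -2; E[Invest heavily] = -8. Best-responding. ✓
Lab 2 (research lead early-stage), facing Invest lightly: Invest heavily gives 0, Invest lightly gives -6. Proposed Invest heavily is best. ✓
Lab 2 (research lead late-stage), facing Invest lightly: Invest heavily gives 6, Invest lightly gives -8. Proposed Invest heavily is best. ✓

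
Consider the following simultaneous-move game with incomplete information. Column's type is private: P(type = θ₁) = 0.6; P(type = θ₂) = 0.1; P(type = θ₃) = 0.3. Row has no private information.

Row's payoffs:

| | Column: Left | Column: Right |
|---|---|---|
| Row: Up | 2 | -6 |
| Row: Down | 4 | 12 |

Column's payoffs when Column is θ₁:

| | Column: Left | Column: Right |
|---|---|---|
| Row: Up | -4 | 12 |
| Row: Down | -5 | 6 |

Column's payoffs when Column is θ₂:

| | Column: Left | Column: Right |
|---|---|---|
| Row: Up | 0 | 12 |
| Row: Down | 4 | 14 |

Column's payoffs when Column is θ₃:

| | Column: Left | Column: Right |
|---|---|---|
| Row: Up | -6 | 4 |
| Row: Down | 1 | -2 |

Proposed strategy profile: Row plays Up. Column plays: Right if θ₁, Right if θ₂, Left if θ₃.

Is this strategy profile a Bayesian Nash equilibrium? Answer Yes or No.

No

Row plays Up: E[Up] = 0.6·(-6) + 0.1·(-6) + 0.3·(2) = -3.6; E[Down] = 9.6. Not best-responding. ✗
Column (type θ₁), facing Up: Left gives -4, Right gives 12. Proposed Right is best. ✓
Column (type θ₂), facing Up: Left gives 0, Right gives 12. Proposed Right is best. ✓
Column (type θ₃), facing Up: Left gives -6, Right gives 4. Proposed Left is not best — profitable deviation exists. ✗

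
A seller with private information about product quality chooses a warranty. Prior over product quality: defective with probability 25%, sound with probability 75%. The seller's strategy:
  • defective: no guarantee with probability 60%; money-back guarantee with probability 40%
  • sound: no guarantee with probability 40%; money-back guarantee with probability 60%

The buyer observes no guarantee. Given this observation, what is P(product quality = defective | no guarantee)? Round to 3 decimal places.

Apply Bayes' rule using the sender's strategy as the likelihood.
P(no guarantee) = 0.25·0.6 + 0.75·0.4 = 0.45
P(defective | no guarantee) = (0.25·0.6) / 0.45 = 0.15 / 0.45 = 0.333333

0.333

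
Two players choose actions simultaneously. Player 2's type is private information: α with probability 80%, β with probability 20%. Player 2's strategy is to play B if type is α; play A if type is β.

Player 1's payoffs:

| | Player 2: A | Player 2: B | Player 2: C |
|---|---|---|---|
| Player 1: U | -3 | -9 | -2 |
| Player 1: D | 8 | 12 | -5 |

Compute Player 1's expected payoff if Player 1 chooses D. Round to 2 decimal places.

Take the expectation over Player 2's type, weighting each type's action by its prior probability.
E[D] = 0.8·12 + 0.2·8 = 9.6 + 1.6 = 11.2

11.20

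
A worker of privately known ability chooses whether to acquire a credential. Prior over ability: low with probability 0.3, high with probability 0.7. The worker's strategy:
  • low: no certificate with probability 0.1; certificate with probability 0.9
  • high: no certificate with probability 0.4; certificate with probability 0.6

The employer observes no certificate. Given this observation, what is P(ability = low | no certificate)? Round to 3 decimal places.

P(no certificate) = 0.3·0.1 + 0.7·0.4 = 0.31
P(low | no certificate) = (0.3·0.1) / 0.31 = 0.03 / 0.31 = 0.0967742

0.097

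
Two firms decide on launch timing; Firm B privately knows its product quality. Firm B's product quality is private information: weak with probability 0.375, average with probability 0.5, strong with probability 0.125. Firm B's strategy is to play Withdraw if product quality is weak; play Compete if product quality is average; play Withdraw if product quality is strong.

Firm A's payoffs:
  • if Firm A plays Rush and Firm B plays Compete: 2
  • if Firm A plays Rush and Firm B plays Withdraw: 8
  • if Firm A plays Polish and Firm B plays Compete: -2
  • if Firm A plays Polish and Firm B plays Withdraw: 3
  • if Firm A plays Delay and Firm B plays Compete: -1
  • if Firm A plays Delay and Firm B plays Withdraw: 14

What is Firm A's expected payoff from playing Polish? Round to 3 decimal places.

E[Polish] = 0.375·3 + 0.5·(-2) + 0.125·3 = 1.125 + (-1) + 0.375 = 0.5

0.500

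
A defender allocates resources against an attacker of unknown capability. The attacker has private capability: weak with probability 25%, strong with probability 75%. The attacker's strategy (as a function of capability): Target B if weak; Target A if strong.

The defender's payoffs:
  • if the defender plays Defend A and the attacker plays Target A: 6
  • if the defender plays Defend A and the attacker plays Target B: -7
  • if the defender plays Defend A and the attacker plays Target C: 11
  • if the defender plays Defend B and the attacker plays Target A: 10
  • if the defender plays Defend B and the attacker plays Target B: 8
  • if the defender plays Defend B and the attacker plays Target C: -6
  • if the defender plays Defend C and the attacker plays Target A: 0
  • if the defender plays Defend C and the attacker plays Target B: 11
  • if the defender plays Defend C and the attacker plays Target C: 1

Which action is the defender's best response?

E[Defend A] = 0.25·(-7) + 0.75·(6) = 2.75
E[Defend B] = 0.25·(8) + 0.75·(10) = 9.5
E[Defend C] = 0.25·(11) + 0.75·(0) = 2.75
Best response: Defend B (9.5 is the largest).

Defend B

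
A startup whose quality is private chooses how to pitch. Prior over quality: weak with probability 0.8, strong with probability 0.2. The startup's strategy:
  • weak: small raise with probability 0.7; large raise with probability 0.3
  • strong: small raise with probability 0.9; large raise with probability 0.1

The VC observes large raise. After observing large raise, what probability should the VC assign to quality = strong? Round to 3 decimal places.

0.077

P(large raise) = 0.8·0.3 + 0.2·0.1 = 0.26
P(strong | large raise) = (0.2·0.1) / 0.26 = 0.02 / 0.26 = 0.0769231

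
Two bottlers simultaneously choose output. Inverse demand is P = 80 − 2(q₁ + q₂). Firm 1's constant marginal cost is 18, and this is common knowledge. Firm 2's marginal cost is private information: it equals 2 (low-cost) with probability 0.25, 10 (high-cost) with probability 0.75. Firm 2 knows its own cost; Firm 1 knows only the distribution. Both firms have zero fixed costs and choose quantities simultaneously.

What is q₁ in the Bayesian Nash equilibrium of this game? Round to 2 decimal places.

8.67

Type-c best response for Firm 2: q₂(c) = (80 − c)/4 − q₁/2.
Firm 1 maximizes expected profit; its first-order condition is 80 − 4q₁ − 2E[q₂] − 18 = 0.
Substituting E[q₂] and solving: E[c₂] = 8, so q₁ = (80 − 2·18 + 8)/6 = 8.66667.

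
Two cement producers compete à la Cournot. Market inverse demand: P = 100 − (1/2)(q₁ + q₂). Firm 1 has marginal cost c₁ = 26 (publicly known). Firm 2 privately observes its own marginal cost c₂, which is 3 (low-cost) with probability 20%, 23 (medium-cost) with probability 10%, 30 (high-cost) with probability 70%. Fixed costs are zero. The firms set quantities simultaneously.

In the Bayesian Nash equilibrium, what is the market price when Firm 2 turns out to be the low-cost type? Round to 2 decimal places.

39.52

Each type of Firm 2 best-responds to q₁; Firm 1 best-responds to the expected q₂ over Firm 2's types.
Firm 2 with cost c maximizes (100 − (1/2)(q₁+q₂) − c)·q₂, giving q₂(c) = (100 − c − (1/2)q₁).
E[c₂] = 0.2·3 + 0.1·23 + 0.7·30 = 23.9
Firm 1's FOC against E[q₂] yields q₁ = (100 − 2·26 + E[c₂])/(3/2) = (100 − 52 + 23.9)/(3/2) = 47.9333.
q₂(low-cost) = 73.0333, so P = 100 − (1/2)·(47.9333 + 73.0333) = 39.5167.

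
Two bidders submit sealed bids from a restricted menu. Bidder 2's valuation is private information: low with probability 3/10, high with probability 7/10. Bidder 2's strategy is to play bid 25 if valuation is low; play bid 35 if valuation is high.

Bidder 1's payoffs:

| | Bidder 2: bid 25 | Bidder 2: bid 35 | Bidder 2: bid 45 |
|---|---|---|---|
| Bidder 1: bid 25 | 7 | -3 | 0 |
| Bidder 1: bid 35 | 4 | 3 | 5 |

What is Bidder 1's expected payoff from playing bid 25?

E[bid 25] = 3/10·7 + 7/10·(-3) = 21/10 + (-21/10) = 0

0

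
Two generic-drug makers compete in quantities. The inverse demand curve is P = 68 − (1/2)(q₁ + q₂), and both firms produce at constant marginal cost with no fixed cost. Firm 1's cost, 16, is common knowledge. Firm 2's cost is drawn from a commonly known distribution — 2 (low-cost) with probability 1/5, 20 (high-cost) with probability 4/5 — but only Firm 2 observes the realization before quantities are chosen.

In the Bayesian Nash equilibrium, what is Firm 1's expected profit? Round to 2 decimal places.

610.17

Firm 2 with cost c maximizes (68 − (1/2)(q₁+q₂) − c)·q₂, giving q₂(c) = (68 − c − (1/2)q₁).
E[c₂] = 1/5·2 + 4/5·20 = 16.4
Firm 1's FOC against E[q₂] yields q₁ = (68 − 2·16 + E[c₂])/(3/2) = (68 − 32 + 16.4)/(3/2) = 34.9333.
E[P] = 68 − (1/2)·(q₁ + E[q₂]) = 33.4667; Firm 1's expected profit = (E[P] − 16)·q₁ = (33.4667 − 16)·34.9333 = 610.169.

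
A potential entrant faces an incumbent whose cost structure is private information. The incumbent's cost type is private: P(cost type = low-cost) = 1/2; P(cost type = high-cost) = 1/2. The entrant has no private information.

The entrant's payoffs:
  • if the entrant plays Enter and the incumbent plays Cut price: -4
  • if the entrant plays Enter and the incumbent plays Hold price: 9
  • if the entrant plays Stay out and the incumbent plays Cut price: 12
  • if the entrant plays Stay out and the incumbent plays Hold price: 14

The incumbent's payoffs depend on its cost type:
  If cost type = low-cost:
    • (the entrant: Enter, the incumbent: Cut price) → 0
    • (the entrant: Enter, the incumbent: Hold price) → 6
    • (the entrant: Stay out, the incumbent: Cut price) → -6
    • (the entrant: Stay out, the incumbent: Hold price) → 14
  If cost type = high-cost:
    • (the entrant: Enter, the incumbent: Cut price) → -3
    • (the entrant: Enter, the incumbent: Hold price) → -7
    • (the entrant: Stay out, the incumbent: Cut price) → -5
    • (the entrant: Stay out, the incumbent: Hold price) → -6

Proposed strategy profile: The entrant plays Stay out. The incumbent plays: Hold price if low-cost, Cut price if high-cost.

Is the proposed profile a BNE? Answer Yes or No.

A profile is a BNE iff every type of every player is best-responding given beliefs about the other side.
The entrant plays Stay out: E[Stay out] = 1/2·(14) + 1/2·(12) = 13; E[Enter] = 5/2. Best-responding. ✓
The incumbent (cost type low-cost), facing Stay out: Cut price gives -6, Hold price gives 14. Proposed Hold price is best. ✓
The incumbent (cost type high-cost), facing Stay out: Cut price gives -5, Hold price gives -6. Proposed Cut price is best. ✓

Yes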